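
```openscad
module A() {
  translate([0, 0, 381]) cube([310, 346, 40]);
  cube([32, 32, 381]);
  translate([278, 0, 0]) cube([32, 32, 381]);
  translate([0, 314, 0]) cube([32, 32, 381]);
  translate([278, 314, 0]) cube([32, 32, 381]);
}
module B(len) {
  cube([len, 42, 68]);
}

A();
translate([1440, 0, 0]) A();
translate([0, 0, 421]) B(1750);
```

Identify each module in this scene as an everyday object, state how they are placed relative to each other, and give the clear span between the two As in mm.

A is a stool. B is a beam. A beam spans the tops of two stools. The clear span between the two stools is 1130 mm.

Second stool starts at x = 1440; first ends at x = 310; clear span = 1440 − 310 = 1130 mm.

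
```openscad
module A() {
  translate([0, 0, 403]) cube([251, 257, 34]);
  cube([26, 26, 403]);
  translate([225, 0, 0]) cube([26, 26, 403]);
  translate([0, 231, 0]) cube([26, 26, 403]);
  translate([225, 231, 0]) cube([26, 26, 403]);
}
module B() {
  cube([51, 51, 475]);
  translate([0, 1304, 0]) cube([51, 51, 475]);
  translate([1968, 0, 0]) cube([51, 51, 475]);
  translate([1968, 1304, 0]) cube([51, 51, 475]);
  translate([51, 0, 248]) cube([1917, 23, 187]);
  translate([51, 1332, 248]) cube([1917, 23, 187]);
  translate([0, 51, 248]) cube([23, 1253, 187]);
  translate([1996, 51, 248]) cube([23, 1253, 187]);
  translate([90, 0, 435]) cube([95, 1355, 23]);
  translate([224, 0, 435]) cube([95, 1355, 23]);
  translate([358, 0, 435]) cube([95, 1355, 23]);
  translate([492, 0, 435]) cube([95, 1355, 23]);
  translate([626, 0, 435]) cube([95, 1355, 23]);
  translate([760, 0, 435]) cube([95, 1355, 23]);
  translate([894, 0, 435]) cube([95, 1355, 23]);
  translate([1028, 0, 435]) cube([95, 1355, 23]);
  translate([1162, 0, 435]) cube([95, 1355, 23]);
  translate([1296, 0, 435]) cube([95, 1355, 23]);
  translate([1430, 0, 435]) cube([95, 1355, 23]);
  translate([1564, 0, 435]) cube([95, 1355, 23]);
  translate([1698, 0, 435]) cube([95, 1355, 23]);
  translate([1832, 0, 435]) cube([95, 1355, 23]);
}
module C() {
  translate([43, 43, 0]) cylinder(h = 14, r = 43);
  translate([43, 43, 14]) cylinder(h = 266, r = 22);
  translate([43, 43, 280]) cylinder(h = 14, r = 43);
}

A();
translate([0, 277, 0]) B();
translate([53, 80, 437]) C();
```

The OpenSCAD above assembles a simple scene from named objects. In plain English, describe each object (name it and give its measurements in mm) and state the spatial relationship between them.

A is a four-legged stool. The seat is 251×257 mm, 34 mm thick, top at z = 437 mm. It stands on four square legs, each 26×26 mm in cross-section, from z = 0 to the seat underside, each flush with a corner of the seat.

B is a bed frame 2019 mm long (x) by 1355 mm wide (y). Four 51×51 mm corner posts, 475 mm tall, at the corners of the footprint. Four rails of 23 mm thickness and 187 mm height run between adjacent posts with their undersides at z = 248 mm, their outer faces flush with the outside of the frame (the two x-running rails run between the posts' inner faces; the two y-running rails run between the posts' inner faces). 14 slats, each 95 mm wide (x) and 23 mm thick, lie across the top of the two x-running rails, running the full 1355 mm width of the frame in y; the slats are evenly spaced along x between the inner faces of the end posts with equal gaps (rounded down to the nearest mm) at the −x end and between each pair — any rounding remainder accumulates at the +x end.

C is a spool: two coaxial disc flanges of radius 43 mm and thickness 14 mm, joined by a core cylinder of radius 22 mm and height 266 mm. The lower flange rests on z = 0 and the three cylinders share a vertical axis.

The bed frame is on the floor beside the stool on its +y side. The spool is on top of the stool.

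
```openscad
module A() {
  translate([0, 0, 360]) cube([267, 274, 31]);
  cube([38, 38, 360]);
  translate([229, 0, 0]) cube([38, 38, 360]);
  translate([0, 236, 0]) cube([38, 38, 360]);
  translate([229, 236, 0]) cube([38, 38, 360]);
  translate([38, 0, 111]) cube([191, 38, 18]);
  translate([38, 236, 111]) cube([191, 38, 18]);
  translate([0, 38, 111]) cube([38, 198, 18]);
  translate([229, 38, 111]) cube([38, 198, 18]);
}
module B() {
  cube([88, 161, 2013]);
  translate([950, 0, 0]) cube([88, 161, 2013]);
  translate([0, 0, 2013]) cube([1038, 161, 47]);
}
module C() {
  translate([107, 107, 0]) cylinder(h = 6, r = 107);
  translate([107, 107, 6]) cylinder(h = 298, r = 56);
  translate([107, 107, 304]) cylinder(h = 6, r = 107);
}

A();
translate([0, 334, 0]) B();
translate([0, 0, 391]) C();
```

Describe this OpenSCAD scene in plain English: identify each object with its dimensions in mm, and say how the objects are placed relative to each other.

A is a four-legged stool. The seat is 267×274 mm, 31 mm thick, top at z = 391 mm. It stands on four square legs, each 38×38 mm in cross-section, from z = 0 to the seat underside, each flush with a corner of the seat. Four stretchers, 38 mm wide and 18 mm tall, connect adjacent legs with their undersides at z = 111 mm, each running between the inner faces of the legs it joins and aligned with the legs' outer faces on the other axis.

B is a rectangular door frame: two vertical jambs of 88×161 mm section, 2013 mm tall, with a clear opening 862 mm wide between their inner faces. A header 47 mm tall and 161 mm deep lies on top of the jambs and spans the full outside width.

C is a spool: two coaxial disc flanges of radius 107 mm and thickness 6 mm, joined by a core cylinder of radius 56 mm and height 298 mm. The lower flange rests on z = 0 and the three cylinders share a vertical axis.

The door frame is on the floor beside the stool on its +y side. The spool is on top of the stool.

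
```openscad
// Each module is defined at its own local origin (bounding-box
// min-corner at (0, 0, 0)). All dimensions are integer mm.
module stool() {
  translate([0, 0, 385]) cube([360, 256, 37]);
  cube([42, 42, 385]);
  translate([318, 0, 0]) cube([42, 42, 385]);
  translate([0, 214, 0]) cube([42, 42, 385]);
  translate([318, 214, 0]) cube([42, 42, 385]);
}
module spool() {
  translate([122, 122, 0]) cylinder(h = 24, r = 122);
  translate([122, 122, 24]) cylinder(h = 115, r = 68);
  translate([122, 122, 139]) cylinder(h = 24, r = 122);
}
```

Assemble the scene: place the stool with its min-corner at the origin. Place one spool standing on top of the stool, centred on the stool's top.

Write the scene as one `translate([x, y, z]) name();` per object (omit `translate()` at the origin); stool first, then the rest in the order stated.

stool();
translate([58, 6, 422]) spool();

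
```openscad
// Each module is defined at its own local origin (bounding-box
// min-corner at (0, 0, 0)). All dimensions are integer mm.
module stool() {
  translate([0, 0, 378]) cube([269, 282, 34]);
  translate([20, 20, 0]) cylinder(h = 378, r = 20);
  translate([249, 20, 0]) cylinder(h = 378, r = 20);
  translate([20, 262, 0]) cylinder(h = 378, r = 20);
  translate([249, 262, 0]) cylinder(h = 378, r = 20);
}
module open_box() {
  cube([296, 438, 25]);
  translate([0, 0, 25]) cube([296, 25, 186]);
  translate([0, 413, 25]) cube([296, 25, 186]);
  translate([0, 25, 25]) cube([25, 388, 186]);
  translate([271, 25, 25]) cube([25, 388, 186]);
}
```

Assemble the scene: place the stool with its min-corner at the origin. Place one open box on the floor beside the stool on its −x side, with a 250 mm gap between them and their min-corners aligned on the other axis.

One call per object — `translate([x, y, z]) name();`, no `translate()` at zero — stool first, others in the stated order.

stool();
translate([-546, 0, 0]) open_box();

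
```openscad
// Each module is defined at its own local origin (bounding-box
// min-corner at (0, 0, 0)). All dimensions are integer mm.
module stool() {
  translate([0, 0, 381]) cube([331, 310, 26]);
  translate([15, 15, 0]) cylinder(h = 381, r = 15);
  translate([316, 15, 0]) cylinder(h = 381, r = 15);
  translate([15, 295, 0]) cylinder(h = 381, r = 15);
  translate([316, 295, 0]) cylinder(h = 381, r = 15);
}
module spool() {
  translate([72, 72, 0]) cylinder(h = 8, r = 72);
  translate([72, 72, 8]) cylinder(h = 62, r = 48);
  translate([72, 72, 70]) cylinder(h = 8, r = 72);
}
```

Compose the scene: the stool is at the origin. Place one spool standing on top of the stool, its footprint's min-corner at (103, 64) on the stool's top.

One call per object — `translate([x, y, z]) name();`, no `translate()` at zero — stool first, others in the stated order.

stool();
translate([103, 64, 407]) spool();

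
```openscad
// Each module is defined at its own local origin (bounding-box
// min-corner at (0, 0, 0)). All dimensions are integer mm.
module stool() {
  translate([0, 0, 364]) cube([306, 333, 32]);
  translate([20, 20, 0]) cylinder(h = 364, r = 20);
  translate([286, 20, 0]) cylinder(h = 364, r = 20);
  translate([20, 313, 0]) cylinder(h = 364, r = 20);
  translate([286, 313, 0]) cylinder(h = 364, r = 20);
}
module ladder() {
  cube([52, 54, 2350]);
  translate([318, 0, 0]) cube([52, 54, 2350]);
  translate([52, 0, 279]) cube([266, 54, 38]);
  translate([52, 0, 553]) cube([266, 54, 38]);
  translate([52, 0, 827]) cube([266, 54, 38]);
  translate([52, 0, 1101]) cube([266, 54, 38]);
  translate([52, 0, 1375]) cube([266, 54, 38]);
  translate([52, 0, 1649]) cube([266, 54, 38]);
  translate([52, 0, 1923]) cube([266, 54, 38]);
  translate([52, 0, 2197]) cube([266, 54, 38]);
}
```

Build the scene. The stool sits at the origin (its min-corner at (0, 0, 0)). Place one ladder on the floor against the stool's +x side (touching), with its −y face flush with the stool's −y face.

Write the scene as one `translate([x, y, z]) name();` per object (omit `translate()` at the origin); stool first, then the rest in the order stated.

stool();
translate([306, 0, 0]) ladder();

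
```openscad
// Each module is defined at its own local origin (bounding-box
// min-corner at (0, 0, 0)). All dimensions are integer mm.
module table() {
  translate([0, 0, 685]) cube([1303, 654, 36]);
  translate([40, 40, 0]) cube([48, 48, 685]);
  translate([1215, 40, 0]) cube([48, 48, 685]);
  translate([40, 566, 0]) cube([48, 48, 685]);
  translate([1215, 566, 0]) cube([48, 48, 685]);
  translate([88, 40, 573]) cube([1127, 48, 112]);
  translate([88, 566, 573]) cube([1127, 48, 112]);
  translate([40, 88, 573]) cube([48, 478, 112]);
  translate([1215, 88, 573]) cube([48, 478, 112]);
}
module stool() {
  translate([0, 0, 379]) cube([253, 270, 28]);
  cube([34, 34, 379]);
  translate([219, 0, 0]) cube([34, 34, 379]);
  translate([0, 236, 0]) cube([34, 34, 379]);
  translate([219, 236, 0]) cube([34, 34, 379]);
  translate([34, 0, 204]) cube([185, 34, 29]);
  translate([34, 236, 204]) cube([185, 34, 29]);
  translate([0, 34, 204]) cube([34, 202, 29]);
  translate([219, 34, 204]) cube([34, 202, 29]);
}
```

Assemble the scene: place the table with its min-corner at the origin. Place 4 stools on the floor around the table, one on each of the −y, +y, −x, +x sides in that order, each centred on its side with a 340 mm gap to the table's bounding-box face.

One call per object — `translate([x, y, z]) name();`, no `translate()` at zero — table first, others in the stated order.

table();
translate([525, -610, 0]) stool();
translate([525, 994, 0]) stool();
translate([-593, 192, 0]) stool();
translate([1643, 192, 0]) stool();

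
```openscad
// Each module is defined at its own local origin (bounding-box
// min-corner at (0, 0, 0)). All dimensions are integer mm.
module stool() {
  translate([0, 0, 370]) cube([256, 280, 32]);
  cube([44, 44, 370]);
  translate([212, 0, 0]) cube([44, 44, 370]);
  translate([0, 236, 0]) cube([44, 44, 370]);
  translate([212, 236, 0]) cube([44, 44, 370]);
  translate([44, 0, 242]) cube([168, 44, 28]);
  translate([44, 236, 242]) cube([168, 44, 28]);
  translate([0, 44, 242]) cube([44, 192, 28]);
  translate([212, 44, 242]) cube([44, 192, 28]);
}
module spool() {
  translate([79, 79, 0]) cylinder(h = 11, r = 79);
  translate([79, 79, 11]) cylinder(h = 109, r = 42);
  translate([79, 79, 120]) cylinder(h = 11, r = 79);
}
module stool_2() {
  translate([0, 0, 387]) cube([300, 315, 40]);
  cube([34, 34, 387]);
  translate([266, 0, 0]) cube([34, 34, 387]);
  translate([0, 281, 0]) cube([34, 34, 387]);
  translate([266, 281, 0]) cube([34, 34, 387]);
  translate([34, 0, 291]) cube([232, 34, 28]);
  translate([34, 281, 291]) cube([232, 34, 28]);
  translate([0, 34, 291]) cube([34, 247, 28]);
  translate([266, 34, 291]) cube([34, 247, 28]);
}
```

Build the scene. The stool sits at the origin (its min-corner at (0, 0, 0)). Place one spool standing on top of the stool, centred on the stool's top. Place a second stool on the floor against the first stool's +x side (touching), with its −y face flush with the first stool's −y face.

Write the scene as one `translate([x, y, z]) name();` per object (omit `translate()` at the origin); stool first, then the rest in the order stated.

stool();
translate([49, 61, 402]) spool();
translate([256, 0, 0]) stool_2();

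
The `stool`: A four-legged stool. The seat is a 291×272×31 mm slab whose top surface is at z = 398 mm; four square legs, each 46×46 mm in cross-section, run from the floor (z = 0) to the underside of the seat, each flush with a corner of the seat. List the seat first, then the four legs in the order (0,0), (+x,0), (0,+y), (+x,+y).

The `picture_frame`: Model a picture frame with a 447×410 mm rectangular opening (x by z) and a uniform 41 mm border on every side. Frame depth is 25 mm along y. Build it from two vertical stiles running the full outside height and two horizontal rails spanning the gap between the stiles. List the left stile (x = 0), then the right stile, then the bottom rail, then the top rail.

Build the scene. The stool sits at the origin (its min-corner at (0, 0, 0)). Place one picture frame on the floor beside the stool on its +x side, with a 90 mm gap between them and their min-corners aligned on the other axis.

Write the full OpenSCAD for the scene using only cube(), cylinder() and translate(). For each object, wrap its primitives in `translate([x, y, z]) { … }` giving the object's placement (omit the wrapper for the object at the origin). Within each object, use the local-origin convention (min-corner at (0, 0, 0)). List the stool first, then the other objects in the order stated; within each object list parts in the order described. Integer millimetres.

translate([0, 0, 367]) cube([291, 272, 31]);
cube([46, 46, 367]);
translate([245, 0, 0]) cube([46, 46, 367]);
translate([0, 226, 0]) cube([46, 46, 367]);
translate([245, 226, 0]) cube([46, 46, 367]);
translate([381, 0, 0]) {
  cube([41, 25, 492]);
  translate([488, 0, 0]) cube([41, 25, 492]);
  translate([41, 0, 0]) cube([447, 25, 41]);
  translate([41, 0, 451]) cube([447, 25, 41]);
}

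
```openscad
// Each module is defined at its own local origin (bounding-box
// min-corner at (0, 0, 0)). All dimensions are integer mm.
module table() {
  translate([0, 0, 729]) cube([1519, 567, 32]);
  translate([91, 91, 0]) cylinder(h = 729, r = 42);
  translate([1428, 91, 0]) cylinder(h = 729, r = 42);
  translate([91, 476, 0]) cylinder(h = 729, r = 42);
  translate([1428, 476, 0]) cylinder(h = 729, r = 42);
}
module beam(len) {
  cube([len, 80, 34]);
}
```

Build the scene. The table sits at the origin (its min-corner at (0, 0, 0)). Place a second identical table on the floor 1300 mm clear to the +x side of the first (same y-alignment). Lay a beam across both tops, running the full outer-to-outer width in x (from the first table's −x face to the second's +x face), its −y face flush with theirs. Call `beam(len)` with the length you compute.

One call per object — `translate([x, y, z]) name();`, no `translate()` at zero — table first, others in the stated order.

table();
translate([2819, 0, 0]) table();
translate([0, 0, 761]) beam(4338);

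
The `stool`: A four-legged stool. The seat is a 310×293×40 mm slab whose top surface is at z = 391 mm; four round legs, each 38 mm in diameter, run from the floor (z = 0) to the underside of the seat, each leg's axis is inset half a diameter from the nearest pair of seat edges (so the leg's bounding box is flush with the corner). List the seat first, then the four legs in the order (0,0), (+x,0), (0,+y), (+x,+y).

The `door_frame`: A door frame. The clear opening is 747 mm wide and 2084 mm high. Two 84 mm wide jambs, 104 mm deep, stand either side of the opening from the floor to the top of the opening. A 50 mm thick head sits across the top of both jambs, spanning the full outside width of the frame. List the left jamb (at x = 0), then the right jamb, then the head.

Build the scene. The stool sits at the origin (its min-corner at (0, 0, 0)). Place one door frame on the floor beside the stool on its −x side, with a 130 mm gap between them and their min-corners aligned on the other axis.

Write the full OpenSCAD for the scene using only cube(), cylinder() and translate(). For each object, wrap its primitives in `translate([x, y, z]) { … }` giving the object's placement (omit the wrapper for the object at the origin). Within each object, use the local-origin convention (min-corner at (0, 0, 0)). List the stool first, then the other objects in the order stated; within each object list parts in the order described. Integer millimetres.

translate([0, 0, 351]) cube([310, 293, 40]);
translate([19, 19, 0]) cylinder(h = 351, r = 19);
translate([291, 19, 0]) cylinder(h = 351, r = 19);
translate([19, 274, 0]) cylinder(h = 351, r = 19);
translate([291, 274, 0]) cylinder(h = 351, r = 19);
translate([-1045, 0, 0]) {
  cube([84, 104, 2084]);
  translate([831, 0, 0]) cube([84, 104, 2084]);
  translate([0, 0, 2084]) cube([915, 104, 50]);
}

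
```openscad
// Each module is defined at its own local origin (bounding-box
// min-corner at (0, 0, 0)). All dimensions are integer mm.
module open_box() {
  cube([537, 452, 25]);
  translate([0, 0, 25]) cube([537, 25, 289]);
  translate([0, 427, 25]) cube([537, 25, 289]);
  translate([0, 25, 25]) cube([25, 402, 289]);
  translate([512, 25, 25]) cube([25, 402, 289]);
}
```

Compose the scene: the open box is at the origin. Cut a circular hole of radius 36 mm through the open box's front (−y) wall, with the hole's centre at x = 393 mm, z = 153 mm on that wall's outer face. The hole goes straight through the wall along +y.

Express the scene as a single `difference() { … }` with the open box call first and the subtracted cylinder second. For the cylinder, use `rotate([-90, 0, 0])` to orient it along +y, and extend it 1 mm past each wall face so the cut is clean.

difference() {
  open_box();
  translate([393, -1, 153]) rotate([-90, 0, 0]) cylinder(h = 27, r = 36);
}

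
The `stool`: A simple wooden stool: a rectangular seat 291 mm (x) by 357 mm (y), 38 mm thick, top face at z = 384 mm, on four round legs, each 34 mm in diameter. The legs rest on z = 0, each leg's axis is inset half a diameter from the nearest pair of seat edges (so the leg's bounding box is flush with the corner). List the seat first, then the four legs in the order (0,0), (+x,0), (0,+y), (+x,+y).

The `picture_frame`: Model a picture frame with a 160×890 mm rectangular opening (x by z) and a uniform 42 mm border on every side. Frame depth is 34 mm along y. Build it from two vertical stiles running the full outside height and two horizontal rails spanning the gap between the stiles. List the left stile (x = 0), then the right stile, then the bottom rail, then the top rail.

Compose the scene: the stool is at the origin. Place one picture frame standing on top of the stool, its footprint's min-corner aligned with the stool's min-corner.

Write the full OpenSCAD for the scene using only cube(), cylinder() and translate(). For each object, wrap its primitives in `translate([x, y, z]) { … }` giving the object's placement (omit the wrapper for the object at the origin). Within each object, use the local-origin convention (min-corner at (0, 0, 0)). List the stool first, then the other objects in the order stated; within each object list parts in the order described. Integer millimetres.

translate([0, 0, 346]) cube([291, 357, 38]);
translate([17, 17, 0]) cylinder(h = 346, r = 17);
translate([274, 17, 0]) cylinder(h = 346, r = 17);
translate([17, 340, 0]) cylinder(h = 346, r = 17);
translate([274, 340, 0]) cylinder(h = 346, r = 17);
translate([0, 0, 384]) {
  cube([42, 34, 974]);
  translate([202, 0, 0]) cube([42, 34, 974]);
  translate([42, 0, 0]) cube([160, 34, 42]);
  translate([42, 0, 932]) cube([160, 34, 42]);
}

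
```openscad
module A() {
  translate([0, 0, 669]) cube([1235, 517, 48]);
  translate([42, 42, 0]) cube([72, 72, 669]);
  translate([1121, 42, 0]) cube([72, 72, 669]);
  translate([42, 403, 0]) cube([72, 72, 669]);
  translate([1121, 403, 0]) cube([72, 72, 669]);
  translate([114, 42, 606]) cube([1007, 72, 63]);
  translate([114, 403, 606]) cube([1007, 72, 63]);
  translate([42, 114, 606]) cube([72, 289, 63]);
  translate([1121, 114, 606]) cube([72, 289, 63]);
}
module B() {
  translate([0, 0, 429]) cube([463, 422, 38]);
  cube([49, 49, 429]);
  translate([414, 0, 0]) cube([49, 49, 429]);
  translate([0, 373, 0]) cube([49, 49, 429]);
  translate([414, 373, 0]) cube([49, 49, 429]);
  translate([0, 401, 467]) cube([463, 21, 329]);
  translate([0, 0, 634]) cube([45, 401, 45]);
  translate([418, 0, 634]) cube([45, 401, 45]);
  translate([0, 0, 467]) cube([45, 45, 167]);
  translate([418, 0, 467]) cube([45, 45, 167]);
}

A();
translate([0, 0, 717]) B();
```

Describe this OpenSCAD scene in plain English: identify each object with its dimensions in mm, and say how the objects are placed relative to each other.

A is a table with a 1235×517 mm rectangular top, 48 mm thick, top surface at z = 717 mm, supported by four 72×72 mm square legs, each inset 42 mm from the nearest pair of top edges, running from the floor. Four apron rails, 72 mm thick and 63 mm tall, run between adjacent legs with their top edges flush with the underside of the top and their outer faces flush with the legs' outer faces.

B is a chair. The seat is a 463×422×38 mm slab with its top at z = 467 mm, on four 49×49 mm corner legs (flush with the seat edges, standing on z = 0). A flat backrest 21 mm thick, 329 mm tall, spans the full seat width and rises from the seat top along its +y edge, rear face flush with the rear of the seat. Two armrests of 45×45 mm section run along each side from the seat's front edge to the front of the backrest, top faces 212 mm above the seat top and outer faces flush with the seat's x-edges; a 45×45 mm post under the front of each armrest stands on the seat at the front corner.

The chair is on top of the table.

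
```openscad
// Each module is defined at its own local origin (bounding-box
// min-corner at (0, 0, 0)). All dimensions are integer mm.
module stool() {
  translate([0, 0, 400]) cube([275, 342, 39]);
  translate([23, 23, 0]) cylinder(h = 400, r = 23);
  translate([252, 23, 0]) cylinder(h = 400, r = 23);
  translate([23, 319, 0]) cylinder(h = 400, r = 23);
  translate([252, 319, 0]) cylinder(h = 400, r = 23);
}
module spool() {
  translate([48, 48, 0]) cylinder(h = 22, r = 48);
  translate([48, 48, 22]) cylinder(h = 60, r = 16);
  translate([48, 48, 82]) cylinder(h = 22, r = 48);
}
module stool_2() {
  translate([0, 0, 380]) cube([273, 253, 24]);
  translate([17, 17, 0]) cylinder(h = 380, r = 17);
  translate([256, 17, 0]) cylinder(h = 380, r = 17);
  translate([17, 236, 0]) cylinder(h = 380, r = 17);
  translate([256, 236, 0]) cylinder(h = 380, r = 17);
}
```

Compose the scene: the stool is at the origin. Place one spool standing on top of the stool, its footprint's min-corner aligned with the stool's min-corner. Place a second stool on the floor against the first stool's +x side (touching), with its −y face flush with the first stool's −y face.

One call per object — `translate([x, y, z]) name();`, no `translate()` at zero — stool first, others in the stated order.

stool();
translate([0, 0, 439]) spool();
translate([275, 0, 0]) stool_2();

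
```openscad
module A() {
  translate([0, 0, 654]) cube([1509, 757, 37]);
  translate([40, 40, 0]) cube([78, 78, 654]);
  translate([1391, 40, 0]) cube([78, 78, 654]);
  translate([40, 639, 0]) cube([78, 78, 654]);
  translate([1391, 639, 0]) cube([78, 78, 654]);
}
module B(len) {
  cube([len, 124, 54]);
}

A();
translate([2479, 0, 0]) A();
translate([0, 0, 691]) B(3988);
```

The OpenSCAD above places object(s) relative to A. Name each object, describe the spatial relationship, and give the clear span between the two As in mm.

Second table starts at x = 2479; first ends at x = 1509; clear span = 2479 − 1509 = 970 mm.

A is a table. B is a beam. A beam spans the tops of two tables. The clear span between the two tables is 970 mm.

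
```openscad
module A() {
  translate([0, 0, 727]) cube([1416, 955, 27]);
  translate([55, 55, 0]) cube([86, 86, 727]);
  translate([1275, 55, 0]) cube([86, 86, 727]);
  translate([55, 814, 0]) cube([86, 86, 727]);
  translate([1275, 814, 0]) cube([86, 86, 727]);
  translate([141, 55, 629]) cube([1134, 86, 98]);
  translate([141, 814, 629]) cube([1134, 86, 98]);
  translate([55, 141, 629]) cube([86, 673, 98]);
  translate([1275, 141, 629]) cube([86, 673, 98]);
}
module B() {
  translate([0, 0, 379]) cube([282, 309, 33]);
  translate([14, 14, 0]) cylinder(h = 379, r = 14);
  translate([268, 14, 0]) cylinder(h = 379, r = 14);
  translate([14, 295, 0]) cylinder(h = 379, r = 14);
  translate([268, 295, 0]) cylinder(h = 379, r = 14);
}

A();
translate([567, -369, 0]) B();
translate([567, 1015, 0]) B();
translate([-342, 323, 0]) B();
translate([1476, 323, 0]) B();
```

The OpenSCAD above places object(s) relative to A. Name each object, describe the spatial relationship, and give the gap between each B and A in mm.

A is a table. B is a stool. Four stools sit around the table at the −y, +y, −x, +x sides. The gap between each stool and the table is 60 mm.

Each stool's nearest face is 60 mm from the table's bounding box.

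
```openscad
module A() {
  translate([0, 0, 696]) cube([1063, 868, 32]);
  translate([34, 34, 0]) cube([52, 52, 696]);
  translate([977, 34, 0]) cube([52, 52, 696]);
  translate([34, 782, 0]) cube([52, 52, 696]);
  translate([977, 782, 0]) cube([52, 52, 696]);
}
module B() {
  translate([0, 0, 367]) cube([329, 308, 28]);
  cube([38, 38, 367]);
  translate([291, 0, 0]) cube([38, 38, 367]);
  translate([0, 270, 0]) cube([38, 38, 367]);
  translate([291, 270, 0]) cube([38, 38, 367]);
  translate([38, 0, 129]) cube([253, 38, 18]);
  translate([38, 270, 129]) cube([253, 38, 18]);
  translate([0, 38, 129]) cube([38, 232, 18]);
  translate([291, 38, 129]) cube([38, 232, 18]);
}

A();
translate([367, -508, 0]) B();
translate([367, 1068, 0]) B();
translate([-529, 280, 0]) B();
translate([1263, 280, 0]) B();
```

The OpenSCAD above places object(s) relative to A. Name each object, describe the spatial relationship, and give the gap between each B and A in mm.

Each stool's nearest face is 200 mm from the table's bounding box.

A is a table. B is a stool. Four stools sit around the table at the −y, +y, −x, +x sides. The gap between each stool and the table is 200 mm.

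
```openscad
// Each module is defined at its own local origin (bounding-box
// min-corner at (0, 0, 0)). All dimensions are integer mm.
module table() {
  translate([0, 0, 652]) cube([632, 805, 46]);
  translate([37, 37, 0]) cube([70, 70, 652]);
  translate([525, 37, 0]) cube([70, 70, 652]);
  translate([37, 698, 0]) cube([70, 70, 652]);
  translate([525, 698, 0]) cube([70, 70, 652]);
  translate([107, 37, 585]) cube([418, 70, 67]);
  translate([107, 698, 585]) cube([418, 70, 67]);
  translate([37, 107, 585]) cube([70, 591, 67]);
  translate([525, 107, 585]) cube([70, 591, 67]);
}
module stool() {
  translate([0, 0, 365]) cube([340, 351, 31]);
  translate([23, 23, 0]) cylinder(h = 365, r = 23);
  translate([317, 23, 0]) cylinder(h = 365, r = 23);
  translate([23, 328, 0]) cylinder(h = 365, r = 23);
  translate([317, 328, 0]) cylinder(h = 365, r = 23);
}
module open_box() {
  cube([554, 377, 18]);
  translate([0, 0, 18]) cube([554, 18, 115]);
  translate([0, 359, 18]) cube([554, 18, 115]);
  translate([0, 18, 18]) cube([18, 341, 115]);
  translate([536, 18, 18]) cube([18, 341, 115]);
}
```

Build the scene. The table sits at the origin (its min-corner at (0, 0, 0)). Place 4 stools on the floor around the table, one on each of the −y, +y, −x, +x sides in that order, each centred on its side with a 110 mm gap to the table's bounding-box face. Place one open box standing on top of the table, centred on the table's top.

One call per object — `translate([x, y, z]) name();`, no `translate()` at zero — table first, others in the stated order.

table();
translate([146, -461, 0]) stool();
translate([146, 915, 0]) stool();
translate([-450, 227, 0]) stool();
translate([742, 227, 0]) stool();
translate([39, 214, 698]) open_box();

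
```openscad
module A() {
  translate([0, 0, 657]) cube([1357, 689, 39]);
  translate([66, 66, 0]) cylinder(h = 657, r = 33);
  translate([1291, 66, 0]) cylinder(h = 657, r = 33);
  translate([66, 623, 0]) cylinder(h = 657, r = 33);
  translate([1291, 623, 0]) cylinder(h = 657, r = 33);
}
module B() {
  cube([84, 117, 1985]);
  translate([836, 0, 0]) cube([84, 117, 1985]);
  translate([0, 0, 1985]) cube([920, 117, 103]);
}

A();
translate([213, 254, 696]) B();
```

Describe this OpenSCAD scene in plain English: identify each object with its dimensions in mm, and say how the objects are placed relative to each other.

A is a rectangular dining table. The top is 1357×689×39 mm with its upper surface at z = 696 mm. It stands on four round legs of 66 mm diameter, each leg's bounding box inset 33 mm from the nearest pair of top edges, running from the floor to the underside of the top.

B is a door frame. The clear opening is 752 mm wide and 1985 mm high. Two 84 mm wide jambs, 117 mm deep, stand either side of the opening from the floor to the top of the opening. A 103 mm thick head sits across the top of both jambs, spanning the full outside width of the frame.

The door frame is on top of the table.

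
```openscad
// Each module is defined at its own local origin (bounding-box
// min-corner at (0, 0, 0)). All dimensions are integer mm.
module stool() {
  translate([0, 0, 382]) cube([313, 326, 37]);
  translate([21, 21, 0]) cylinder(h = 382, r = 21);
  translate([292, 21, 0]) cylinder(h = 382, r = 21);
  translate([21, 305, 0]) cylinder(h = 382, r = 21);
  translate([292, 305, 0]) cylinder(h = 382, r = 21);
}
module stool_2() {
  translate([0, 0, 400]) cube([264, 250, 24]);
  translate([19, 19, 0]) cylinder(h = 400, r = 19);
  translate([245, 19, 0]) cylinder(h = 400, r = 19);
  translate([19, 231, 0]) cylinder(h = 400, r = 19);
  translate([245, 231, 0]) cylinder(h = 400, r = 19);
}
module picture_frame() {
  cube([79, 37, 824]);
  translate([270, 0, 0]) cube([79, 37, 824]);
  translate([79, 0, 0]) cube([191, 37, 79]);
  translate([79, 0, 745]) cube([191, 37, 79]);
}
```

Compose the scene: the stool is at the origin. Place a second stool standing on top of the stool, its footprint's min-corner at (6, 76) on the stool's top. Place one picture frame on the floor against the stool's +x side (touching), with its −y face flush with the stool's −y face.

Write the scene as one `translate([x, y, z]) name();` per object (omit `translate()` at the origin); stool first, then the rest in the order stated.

stool();
translate([6, 76, 419]) stool_2();
translate([313, 0, 0]) picture_frame();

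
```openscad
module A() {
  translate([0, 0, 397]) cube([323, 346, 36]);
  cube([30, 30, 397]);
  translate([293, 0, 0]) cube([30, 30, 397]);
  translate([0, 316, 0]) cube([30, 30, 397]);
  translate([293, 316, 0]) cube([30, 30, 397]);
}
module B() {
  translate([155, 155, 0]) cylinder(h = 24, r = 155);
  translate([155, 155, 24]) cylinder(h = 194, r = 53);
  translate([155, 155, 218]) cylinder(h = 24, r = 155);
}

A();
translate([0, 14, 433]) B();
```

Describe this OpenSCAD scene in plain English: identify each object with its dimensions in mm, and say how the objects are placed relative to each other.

A is a simple wooden stool: a rectangular seat 323 mm (x) by 346 mm (y), 36 mm thick, top face at z = 433 mm, on four square legs, each 30×30 mm in cross-section. The legs rest on z = 0, each flush with a corner of the seat.

B is a spool: two coaxial disc flanges of radius 155 mm and thickness 24 mm, joined by a core cylinder of radius 53 mm and height 194 mm. The lower flange rests on z = 0 and the three cylinders share a vertical axis.

The spool is on top of the stool.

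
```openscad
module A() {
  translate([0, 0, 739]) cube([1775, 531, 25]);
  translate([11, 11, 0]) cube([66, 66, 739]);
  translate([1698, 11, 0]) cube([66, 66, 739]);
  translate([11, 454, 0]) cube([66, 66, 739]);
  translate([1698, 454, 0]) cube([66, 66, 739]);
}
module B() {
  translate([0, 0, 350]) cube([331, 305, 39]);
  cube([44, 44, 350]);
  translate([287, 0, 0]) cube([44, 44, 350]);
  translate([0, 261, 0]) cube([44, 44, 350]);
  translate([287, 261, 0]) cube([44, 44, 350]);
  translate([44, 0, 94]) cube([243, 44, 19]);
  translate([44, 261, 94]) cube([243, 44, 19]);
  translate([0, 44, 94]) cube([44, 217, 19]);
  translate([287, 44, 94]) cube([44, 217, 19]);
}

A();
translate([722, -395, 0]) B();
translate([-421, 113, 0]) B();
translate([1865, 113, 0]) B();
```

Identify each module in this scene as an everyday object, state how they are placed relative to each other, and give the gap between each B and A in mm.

A is a table. B is a stool. Three stools sit around the table at the −y, −x, +x sides. The gap between each stool and the table is 90 mm.

Each stool's nearest face is 90 mm from the table's bounding box.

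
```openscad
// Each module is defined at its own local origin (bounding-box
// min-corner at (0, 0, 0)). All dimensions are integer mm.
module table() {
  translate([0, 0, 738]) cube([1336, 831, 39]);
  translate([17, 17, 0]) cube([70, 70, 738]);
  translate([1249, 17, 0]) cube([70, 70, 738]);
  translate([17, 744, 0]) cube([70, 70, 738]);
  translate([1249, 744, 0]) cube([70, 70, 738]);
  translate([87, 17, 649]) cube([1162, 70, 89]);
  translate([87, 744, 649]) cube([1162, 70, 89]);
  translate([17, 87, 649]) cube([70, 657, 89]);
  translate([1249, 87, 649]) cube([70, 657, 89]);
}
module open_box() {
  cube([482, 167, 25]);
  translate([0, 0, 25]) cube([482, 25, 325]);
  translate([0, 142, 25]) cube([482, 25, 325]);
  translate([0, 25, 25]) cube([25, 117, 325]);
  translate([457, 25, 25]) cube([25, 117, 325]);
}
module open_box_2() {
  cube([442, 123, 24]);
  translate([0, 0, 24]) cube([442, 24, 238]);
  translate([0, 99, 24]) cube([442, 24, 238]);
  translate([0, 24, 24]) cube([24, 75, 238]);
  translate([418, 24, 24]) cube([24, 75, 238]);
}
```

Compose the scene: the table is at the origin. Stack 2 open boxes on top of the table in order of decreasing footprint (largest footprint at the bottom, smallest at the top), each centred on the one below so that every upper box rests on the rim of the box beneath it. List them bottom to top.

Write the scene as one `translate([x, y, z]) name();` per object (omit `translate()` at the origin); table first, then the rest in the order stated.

table();
translate([427, 332, 777]) open_box();
translate([447, 354, 1127]) open_box_2();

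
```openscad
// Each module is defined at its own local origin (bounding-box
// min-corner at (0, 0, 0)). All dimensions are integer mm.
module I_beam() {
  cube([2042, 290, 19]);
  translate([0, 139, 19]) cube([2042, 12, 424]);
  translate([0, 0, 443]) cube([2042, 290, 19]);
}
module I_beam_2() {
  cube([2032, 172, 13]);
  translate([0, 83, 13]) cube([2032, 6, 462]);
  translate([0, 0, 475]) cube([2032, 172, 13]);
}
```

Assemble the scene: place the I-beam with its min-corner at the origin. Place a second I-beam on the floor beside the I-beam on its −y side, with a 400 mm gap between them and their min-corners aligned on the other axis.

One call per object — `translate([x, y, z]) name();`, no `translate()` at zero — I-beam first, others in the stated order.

I_beam();
translate([0, -572, 0]) I_beam_2();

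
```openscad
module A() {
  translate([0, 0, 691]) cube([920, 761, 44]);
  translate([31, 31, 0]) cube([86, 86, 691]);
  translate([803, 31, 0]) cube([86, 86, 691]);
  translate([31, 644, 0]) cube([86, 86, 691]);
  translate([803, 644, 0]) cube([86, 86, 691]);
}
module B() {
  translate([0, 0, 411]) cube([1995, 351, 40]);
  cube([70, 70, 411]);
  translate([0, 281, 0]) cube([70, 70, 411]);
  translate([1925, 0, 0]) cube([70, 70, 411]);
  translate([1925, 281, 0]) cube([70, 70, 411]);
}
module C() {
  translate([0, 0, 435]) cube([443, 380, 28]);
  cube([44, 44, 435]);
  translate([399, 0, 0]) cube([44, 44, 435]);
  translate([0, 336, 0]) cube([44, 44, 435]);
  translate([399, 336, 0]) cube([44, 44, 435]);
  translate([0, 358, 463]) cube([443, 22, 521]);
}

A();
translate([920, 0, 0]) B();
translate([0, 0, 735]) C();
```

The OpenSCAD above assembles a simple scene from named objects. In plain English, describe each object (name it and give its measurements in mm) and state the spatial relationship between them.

A is a rectangular dining table. The top is 920×761×44 mm with its upper surface at z = 735 mm. It stands on four 86×86 mm square legs, each inset 31 mm from the nearest pair of top edges, running from the floor to the underside of the top.

B is a bench: a 1995×351 mm seat slab, 40 mm thick, top at z = 451 mm, on four 70×70 mm square legs flush with the seat corners and standing on z = 0.

C is a chair. The seat is a 443×380×28 mm slab with its top at z = 463 mm, on four 44×44 mm corner legs (flush with the seat edges, standing on z = 0). A flat backrest 22 mm thick, 521 mm tall, spans the full seat width and rises from the seat top along its +y edge, rear face flush with the rear of the seat.

The bench is against the table's +x side, with their −y faces flush. The chair is on top of the table.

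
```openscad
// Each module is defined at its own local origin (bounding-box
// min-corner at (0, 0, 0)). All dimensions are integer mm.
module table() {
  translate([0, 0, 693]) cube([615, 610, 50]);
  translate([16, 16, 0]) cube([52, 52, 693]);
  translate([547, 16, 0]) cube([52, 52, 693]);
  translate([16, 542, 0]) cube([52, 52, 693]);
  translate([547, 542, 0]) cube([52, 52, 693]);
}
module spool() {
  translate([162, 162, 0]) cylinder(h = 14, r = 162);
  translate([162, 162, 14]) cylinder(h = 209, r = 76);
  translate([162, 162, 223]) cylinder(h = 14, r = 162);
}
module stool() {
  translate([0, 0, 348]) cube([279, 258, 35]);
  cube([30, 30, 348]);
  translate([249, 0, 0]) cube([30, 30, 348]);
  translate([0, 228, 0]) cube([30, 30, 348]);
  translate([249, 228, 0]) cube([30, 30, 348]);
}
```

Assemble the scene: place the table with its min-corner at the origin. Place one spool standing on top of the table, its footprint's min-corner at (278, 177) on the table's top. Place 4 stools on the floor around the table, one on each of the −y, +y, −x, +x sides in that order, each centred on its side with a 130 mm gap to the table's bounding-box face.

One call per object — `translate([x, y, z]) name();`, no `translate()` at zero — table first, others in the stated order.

table();
translate([278, 177, 743]) spool();
translate([168, -388, 0]) stool();
translate([168, 740, 0]) stool();
translate([-409, 176, 0]) stool();
translate([745, 176, 0]) stool();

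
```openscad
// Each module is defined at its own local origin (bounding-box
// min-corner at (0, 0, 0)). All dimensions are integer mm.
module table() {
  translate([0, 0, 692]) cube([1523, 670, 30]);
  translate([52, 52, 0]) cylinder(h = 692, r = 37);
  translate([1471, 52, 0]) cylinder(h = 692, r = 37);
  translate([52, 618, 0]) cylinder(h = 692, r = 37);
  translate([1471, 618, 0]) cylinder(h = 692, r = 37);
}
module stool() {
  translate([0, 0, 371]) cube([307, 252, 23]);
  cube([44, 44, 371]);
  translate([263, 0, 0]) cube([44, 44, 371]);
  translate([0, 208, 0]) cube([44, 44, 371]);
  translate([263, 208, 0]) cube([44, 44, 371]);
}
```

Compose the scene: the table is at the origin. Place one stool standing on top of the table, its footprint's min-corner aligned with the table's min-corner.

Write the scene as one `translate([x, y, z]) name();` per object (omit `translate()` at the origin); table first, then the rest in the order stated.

table();
translate([0, 0, 722]) stool();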